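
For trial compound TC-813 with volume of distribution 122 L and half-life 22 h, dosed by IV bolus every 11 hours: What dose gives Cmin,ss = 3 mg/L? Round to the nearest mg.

τ/t½ = 11/22 ≈ 0.5, so f = (1/2)^(11/22) ≈ 0.707107.
Cmin,ss = (D/Vd)·f/(1−f), so D = Cmin,ss·Vd·(1−f)/f.
D = 3 × 122 × (1−f)/f ≈ 3 × 122 × 0.41421 ≈ 151.60 mg.

152 mg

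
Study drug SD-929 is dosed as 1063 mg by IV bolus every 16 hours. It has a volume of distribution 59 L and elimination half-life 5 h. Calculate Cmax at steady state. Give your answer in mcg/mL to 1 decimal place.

Over one 16-h interval, 16/5 ≈ 3.2 half-lives elapse, leaving f ≈ 0.1088 of each dose.
At steady state, accumulation factor R = 1/(1 − e^(−kτ)) ≈ 1.1221.
Single-dose peak C₀ = D/Vd = 1063/59 ≈ 18.017 mcg/mL.
Steady-state peak Cmax,ss = C₀·R ≈ 18.017 × 1.1221 ≈ 20.217 mcg/mL.

20.2 mcg/mL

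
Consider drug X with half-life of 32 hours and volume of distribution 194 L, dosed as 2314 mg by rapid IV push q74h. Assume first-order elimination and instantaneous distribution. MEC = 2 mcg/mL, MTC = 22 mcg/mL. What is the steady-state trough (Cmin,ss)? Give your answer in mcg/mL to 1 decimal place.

Over one 74-h interval, 74/32 ≈ 2.3125 half-lives elapse, leaving f ≈ 0.2013 of each dose.
Single-dose peak C₀ = D/Vd = 2314/194 ≈ 11.928 mcg/mL.
Steady-state trough Cmin,ss = C₀·f/(1−f) ≈ 11.928 × 0.2013/0.7987 ≈ 3.006 mcg/mL.
Trough 3.0 mcg/mL vs MEC 2 mcg/mL: adequate.

3.0 mcg/mL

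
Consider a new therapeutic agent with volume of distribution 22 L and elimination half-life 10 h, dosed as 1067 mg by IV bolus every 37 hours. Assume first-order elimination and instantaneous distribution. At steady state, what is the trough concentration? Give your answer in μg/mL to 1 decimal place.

Over one 37-h interval, 37/10 ≈ 3.7 half-lives elapse, leaving f ≈ 0.0769 of each dose.
Each bolus raises the concentration by D/Vd = 1067/22 ≈ 48.500 μg/mL.
Steady-state trough Cmin,ss = C₀·f/(1−f) ≈ 48.500 × 0.0769/0.9231 ≈ 4.040 μg/mL.

4.0 μg/mL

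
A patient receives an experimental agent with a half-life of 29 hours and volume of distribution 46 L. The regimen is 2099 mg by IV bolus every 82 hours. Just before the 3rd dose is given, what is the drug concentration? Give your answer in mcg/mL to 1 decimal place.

7.3 mcg/mL

f = (1/2)^(τ/t½) = (1/2)^(82/29) ≈ 0.1409.
C₀ = D/Vd = 2099/46 ≈ 45.630 mcg/mL.
Before the 3rd dose, 2 doses have been given. Superposition: Cmin = C₀·(f + f²).
≈ 45.630 × (0.1409 + 0.0199) ≈ 45.630 × 0.1608 ≈ 7.337 mcg/mL.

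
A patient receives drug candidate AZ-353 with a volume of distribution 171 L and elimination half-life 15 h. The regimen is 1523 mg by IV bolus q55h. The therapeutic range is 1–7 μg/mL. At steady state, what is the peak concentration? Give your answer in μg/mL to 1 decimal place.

Over one 55-h interval, 55/15 ≈ 3.6667 half-lives elapse, leaving f ≈ 0.0787 of each dose.
Accumulation ratio R = 1/(1 − f) ≈ 1/0.9213 ≈ 1.0854.
Single-dose peak C₀ = D/Vd = 1523/171 ≈ 8.906 μg/mL.
Cmax,ss = C₀/(1 − f) ≈ 8.906/0.9213 ≈ 9.667 μg/mL.
Peak 9.7 μg/mL vs MTC 7 μg/mL: exceeds toxic threshold.

9.7 μg/mL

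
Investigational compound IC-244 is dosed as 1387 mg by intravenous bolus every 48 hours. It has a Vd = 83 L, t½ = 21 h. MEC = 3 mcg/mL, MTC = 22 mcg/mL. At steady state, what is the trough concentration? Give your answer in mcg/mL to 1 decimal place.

k = ln2/t½ = ln2/21 ≈ 0.033007 h⁻¹; fraction remaining f = e^(−kτ) = e^(−0.033007×48) ≈ 0.2051.
Each bolus raises the concentration by D/Vd = 1387/83 ≈ 16.711 mcg/mL.
Steady-state trough Cmin,ss = C₀·f/(1−f) ≈ 16.711 × 0.2051/0.7949 ≈ 4.312 mcg/mL.
Trough 4.3 mcg/mL vs MEC 3 mcg/mL: adequate.

4.3 mcg/mL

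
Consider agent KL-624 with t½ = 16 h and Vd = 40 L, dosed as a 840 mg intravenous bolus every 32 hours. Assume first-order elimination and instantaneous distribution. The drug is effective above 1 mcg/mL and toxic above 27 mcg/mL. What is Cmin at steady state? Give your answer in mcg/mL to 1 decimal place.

7.0 mcg/mL

τ = 32 h = 2 half-lives, so f = (1/2)^2 = 0.25.
At steady state, R = 1/(1 − 0.25) = 4/3.
Single-dose peak C₀ = D/Vd = 840/40 = 21 mcg/mL.
Steady-state peak Cmax,ss = C₀·R = 21 × 4/3 ≈ 28.000 mcg/mL.
Steady-state trough Cmin,ss = Cmax,ss·f ≈ 28.000 × 0.25 ≈ 7.000 mcg/mL.
Trough 7.0 mcg/mL vs MEC 1 mcg/mL: adequate.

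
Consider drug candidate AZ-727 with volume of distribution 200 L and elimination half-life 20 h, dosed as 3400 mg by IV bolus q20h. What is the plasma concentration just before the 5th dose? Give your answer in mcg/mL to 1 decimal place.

15.9 mcg/mL

f = (1/2)^(τ/t½) = (1/2)^(20/20) ≈ 0.5000.
C₀ = D/Vd = 3400/200 ≈ 17.000 mcg/mL.
Before the 5th dose, 4 doses have been given. Superposition: Cmin = C₀·(f + f² + … + f^4).
≈ 17.000 × (0.5000 + 0.2500 + 0.1250 + 0.0625) ≈ 17.000 × 0.9375 ≈ 15.938 mcg/mL.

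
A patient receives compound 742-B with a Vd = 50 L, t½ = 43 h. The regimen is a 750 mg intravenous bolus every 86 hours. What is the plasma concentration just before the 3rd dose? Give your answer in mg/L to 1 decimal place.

f = (1/2)^(τ/t½) = (1/2)^(86/43) ≈ 0.2500.
C₀ = D/Vd = 750/50 ≈ 15.000 mg/L.
Before the 3rd dose, 2 doses have been given. Superposition: Cmin = C₀·(f + f²).
≈ 15.000 × (0.2500 + 0.0625) ≈ 15.000 × 0.3125 ≈ 4.688 mg/L.

4.7 mg/L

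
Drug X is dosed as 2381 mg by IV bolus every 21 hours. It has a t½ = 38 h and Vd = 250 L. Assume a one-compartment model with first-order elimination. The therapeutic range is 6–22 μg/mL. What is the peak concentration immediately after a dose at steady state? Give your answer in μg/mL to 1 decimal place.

τ/t½ = 21/38 ≈ 0.55263, so fraction remaining f = (1/2)^(21/38) ≈ 0.6818.
At steady state, accumulation factor R = 1/(1 − e^(−kτ)) ≈ 3.1427.
Each bolus raises the concentration by D/Vd = 2381/250 ≈ 9.524 μg/mL.
Cmax,ss = C₀/(1 − f) ≈ 9.524/0.3182 ≈ 29.931 μg/mL.
Peak 29.9 μg/mL vs MTC 22 μg/mL: exceeds toxic threshold.

29.9 μg/mL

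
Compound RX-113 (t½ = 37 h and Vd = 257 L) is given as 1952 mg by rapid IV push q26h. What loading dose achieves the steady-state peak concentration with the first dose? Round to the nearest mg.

5063 mg

f = (1/2)^(26/37) ≈ 0.614420; accumulation ratio R = 1/(1−f) ≈ 2.59350.
Loading dose to hit Cmax,ss on first dose: D_load = D_maint·R ≈ 1952 × 2.59350 ≈ 5062.51 mg.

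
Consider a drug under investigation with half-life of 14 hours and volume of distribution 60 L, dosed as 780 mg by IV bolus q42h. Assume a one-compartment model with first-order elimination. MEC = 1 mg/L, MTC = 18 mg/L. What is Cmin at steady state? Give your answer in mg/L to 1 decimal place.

τ = 42 h = 3 half-lives, so f = (1/2)^3 = 0.125.
At steady state, R = 1/(1 − 0.125) = 8/7.
Single-dose peak C₀ = D/Vd = 780/60 = 13 mg/L.
Steady-state peak Cmax,ss = C₀·R = 13 × 8/7 ≈ 14.857 mg/L.
Steady-state trough Cmin,ss = Cmax,ss·f ≈ 14.857 × 0.125 ≈ 1.857 mg/L.
Trough 1.9 mg/L vs MEC 1 mg/L: adequate.

1.9 mg/L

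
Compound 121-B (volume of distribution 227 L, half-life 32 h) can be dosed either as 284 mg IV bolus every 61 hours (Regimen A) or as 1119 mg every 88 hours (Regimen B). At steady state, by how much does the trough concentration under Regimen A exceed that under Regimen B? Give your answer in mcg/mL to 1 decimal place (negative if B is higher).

Regimen A: f = (1/2)^(61/32) ≈ 0.2668; Cmin,ss = (284/227)·f/(1−f) ≈ 0.455 mcg/mL.
Regimen B: f = (1/2)^(88/32) ≈ 0.1487; Cmin,ss = (1119/227)·f/(1−f) ≈ 0.861 mcg/mL.
Difference ≈ 0.455 − 0.861 ≈ -0.406 mcg/mL.

-0.4 mcg/mL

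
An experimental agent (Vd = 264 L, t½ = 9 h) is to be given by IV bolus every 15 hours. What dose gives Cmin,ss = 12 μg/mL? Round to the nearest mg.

6890 mg

τ/t½ = 15/9 ≈ 1.6667, so f = (1/2)^(15/9) ≈ 0.314980.
Cmin,ss = (D/Vd)·f/(1−f), so D = Cmin,ss·Vd·(1−f)/f.
D = 12 × 264 × (1−f)/f ≈ 12 × 264 × 2.17480 ≈ 6889.77 mg.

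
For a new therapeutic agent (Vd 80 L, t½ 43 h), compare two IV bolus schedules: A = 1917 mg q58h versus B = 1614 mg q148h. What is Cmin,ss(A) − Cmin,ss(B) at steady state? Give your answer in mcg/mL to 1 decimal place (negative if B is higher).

Regimen A: f = (1/2)^(58/43) ≈ 0.3926; Cmin,ss = (1917/80)·f/(1−f) ≈ 15.488 mcg/mL.
Regimen B: f = (1/2)^(148/43) ≈ 0.0920; Cmin,ss = (1614/80)·f/(1−f) ≈ 2.044 mcg/mL.
Difference ≈ 15.488 − 2.044 ≈ 13.444 mcg/mL.

13.4 mcg/mL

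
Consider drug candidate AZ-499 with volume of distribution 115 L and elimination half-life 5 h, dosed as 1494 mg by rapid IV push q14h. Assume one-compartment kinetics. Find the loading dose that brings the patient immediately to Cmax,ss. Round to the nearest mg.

1744 mg

f = (1/2)^(14/5) ≈ 0.143587; accumulation ratio R = 1/(1−f) ≈ 1.16766.
Loading dose to hit Cmax,ss on first dose: D_load = D_maint·R ≈ 1494 × 1.16766 ≈ 1744.48 mg.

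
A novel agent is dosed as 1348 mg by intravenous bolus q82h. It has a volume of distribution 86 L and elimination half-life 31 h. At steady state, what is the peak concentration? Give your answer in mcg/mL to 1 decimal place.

18.7 mcg/mL

τ/t½ = 82/31 ≈ 2.6452, so fraction remaining f = (1/2)^(82/31) ≈ 0.1599.
Accumulation ratio R = 1/(1 − f) ≈ 1/0.8401 ≈ 1.1903.
Each bolus raises the concentration by D/Vd = 1348/86 ≈ 15.674 mcg/mL.
Steady-state peak Cmax,ss = C₀·R ≈ 15.674 × 1.1903 ≈ 18.657 mcg/mL.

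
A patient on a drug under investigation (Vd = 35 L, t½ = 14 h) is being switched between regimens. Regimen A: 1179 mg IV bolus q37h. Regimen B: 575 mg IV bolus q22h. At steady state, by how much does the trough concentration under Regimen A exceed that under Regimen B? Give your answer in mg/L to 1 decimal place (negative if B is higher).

-1.9 mg/L

Regimen A: f = (1/2)^(37/14) ≈ 0.1601; Cmin,ss = (1179/35)·f/(1−f) ≈ 6.421 mg/L.
Regimen B: f = (1/2)^(22/14) ≈ 0.3365; Cmin,ss = (575/35)·f/(1−f) ≈ 8.332 mg/L.
Difference ≈ 6.421 − 8.332 ≈ -1.911 mg/L.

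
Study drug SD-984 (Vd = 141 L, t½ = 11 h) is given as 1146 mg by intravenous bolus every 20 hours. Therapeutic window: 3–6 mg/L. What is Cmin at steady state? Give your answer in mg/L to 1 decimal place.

3.2 mg/L

τ/t½ = 20/11 ≈ 1.8182, so fraction remaining f = (1/2)^(20/11) ≈ 0.2836.
Accumulation ratio R = 1/(1 − f) ≈ 1/0.7164 ≈ 1.3959.
Single-dose peak C₀ = D/Vd = 1146/141 ≈ 8.128 mg/L.
Cmax,ss = C₀/(1 − f) ≈ 8.128/0.7164 ≈ 11.346 mg/L.
Steady-state trough Cmin,ss = Cmax,ss·f ≈ 11.346 × 0.2836 ≈ 3.218 mg/L.
Trough 3.2 mg/L vs MEC 3 mg/L: adequate.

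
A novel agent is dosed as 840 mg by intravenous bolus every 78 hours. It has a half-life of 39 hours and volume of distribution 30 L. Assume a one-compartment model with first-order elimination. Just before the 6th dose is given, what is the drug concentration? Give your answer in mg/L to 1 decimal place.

9.3 mg/L

f = (1/2)^(τ/t½) = (1/2)^(78/39) ≈ 0.2500.
C₀ = D/Vd = 840/30 ≈ 28.000 mg/L.
Before the 6th dose, 5 doses have been given. Superposition: Cmin = C₀·(f + f² + … + f^5).
≈ 28.000 × (0.2500 + 0.0625 + 0.0156 + 0.0039 + 0.0010) ≈ 28.000 × 0.3330 ≈ 9.324 mg/L.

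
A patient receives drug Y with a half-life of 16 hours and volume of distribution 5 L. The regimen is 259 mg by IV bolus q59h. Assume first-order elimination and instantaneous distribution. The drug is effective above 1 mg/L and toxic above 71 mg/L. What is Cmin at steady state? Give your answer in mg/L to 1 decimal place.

4.4 mg/L

Over one 59-h interval, 59/16 ≈ 3.6875 half-lives elapse, leaving f ≈ 0.0776 of each dose.
Each bolus raises the concentration by D/Vd = 259/5 ≈ 51.800 mg/L.
Steady-state trough Cmin,ss = C₀·f/(1−f) ≈ 51.800 × 0.0776/0.9224 ≈ 4.358 mg/L.
Trough 4.4 mg/L vs MEC 1 mg/L: adequate.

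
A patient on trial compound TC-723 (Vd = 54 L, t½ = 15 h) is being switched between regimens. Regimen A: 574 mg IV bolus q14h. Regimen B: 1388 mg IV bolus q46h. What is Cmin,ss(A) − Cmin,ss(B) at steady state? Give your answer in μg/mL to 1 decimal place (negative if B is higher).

Regimen A: f = (1/2)^(14/15) ≈ 0.5236; Cmin,ss = (574/54)·f/(1−f) ≈ 11.683 μg/mL.
Regimen B: f = (1/2)^(46/15) ≈ 0.1194; Cmin,ss = (1388/54)·f/(1−f) ≈ 3.485 μg/mL.
Difference ≈ 11.683 − 3.485 ≈ 8.198 μg/mL.

8.2 μg/mL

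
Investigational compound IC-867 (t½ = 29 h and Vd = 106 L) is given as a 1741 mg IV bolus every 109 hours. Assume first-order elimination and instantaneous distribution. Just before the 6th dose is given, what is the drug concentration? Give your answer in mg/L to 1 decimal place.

f = (1/2)^(τ/t½) = (1/2)^(109/29) ≈ 0.0739.
C₀ = D/Vd = 1741/106 ≈ 16.425 mg/L.
Before the 6th dose, 5 doses have been given. Superposition: Cmin = C₀·(f + f² + … + f^5).
≈ 16.425 × (0.0739 + 0.0055 + 0.0004 + 0.0000 + 0.0000) ≈ 16.425 × 0.0798 ≈ 1.311 mg/L.

1.3 mg/L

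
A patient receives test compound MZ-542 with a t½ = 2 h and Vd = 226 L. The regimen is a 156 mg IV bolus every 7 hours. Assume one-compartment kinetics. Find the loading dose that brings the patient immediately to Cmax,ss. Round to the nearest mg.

171 mg

f = (1/2)^(7/2) ≈ 0.088388; accumulation ratio R = 1/(1−f) ≈ 1.09696.
Loading dose to hit Cmax,ss on first dose: D_load = D_maint·R ≈ 156 × 1.09696 ≈ 171.13 mg.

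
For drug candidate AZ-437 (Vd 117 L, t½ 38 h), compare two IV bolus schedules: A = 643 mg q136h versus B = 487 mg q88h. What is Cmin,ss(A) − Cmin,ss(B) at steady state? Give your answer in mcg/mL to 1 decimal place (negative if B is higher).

Regimen A: f = (1/2)^(136/38) ≈ 0.0837; Cmin,ss = (643/117)·f/(1−f) ≈ 0.502 mcg/mL.
Regimen B: f = (1/2)^(88/38) ≈ 0.2009; Cmin,ss = (487/117)·f/(1−f) ≈ 1.046 mcg/mL.
Difference ≈ 0.502 − 1.046 ≈ -0.544 mcg/mL.

-0.5 mcg/mL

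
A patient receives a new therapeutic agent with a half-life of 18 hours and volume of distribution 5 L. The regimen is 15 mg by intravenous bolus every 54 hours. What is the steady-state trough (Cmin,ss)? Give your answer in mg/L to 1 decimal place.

0.4 mg/L

The dosing interval is 3 half-lives, so f = 2^(−3) = 0.125.
Accumulation ratio R = 1/(1 − f) = 1/0.875 = 8/7.
Single-dose peak C₀ = D/Vd = 15/5 = 3 mg/L.
Steady-state peak Cmax,ss = C₀·R = 3 × 8/7 ≈ 3.429 mg/L.
Steady-state trough Cmin,ss = Cmax,ss·f ≈ 3.429 × 0.125 ≈ 0.429 mg/L.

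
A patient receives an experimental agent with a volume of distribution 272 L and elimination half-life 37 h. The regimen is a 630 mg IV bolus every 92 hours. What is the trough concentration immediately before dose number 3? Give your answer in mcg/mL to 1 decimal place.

f = (1/2)^(τ/t½) = (1/2)^(92/37) ≈ 0.1784.
C₀ = D/Vd = 630/272 ≈ 2.316 mcg/mL.
Before the 3rd dose, 2 doses have been given. Superposition: Cmin = C₀·(f + f²).
≈ 2.316 × (0.1784 + 0.0318) ≈ 2.316 × 0.2102 ≈ 0.487 mcg/mL.

0.5 mcg/mL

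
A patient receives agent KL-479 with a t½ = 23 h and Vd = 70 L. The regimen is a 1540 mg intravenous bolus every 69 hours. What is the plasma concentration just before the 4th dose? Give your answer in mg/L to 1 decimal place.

f = (1/2)^(τ/t½) = (1/2)^(69/23) ≈ 0.1250.
C₀ = D/Vd = 1540/70 ≈ 22.000 mg/L.
Before the 4th dose, 3 doses have been given. Superposition: Cmin = C₀·(f + f² + … + f^3).
≈ 22.000 × (0.1250 + 0.0156 + 0.0020) ≈ 22.000 × 0.1426 ≈ 3.137 mg/L.

3.1 mg/L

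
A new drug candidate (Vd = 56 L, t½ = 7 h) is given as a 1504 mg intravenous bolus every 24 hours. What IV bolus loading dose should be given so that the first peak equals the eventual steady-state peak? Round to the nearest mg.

1658 mg

f = (1/2)^(24/7) ≈ 0.092875; accumulation ratio R = 1/(1−f) ≈ 1.10238.
Loading dose to hit Cmax,ss on first dose: D_load = D_maint·R ≈ 1504 × 1.10238 ≈ 1657.98 mg.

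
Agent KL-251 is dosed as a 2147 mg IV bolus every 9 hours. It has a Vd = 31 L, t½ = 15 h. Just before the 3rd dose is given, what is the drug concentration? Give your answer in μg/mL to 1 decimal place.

f = (1/2)^(τ/t½) = (1/2)^(9/15) ≈ 0.6598.
C₀ = D/Vd = 2147/31 ≈ 69.258 μg/mL.
Before the 3rd dose, 2 doses have been given. Superposition: Cmin = C₀·(f + f²).
≈ 69.258 × (0.6598 + 0.4353) ≈ 69.258 × 1.0951 ≈ 75.844 μg/mL.

75.8 μg/mL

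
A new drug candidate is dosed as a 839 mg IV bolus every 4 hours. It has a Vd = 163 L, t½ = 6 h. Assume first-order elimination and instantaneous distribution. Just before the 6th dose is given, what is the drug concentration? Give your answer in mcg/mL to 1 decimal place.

f = (1/2)^(τ/t½) = (1/2)^(4/6) ≈ 0.6300.
C₀ = D/Vd = 839/163 ≈ 5.147 mcg/mL.
Before the 6th dose, 5 doses have been given. Superposition: Cmin = C₀·(f + f² + … + f^5).
≈ 5.147 × (0.6300 + 0.3969 + 0.2500 + 0.1575 + 0.0992) ≈ 5.147 × 1.5336 ≈ 7.893 mcg/mL.

7.9 mcg/mL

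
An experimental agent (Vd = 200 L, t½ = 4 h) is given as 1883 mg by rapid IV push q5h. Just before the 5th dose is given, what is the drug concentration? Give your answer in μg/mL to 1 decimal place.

6.6 μg/mL

f = (1/2)^(τ/t½) = (1/2)^(5/4) ≈ 0.4204.
C₀ = D/Vd = 1883/200 ≈ 9.415 μg/mL.
Before the 5th dose, 4 doses have been given. Superposition: Cmin = C₀·(f + f² + … + f^4).
≈ 9.415 × (0.4204 + 0.1767 + 0.0743 + 0.0312) ≈ 9.415 × 0.7026 ≈ 6.615 μg/mL.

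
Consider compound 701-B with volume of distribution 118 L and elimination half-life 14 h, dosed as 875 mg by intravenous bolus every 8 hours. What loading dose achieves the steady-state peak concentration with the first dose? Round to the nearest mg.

2675 mg

f = (1/2)^(8/14) ≈ 0.672950; accumulation ratio R = 1/(1−f) ≈ 3.05764.
Loading dose to hit Cmax,ss on first dose: D_load = D_maint·R ≈ 875 × 3.05764 ≈ 2675.43 mg.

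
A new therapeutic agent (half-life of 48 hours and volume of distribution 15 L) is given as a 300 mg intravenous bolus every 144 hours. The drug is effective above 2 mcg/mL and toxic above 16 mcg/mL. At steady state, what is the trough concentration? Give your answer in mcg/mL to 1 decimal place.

2.9 mcg/mL

The dosing interval is 3 half-lives, so f = 2^(−3) = 0.125.
Accumulation ratio R = 1/(1 − f) = 1/0.875 = 8/7.
Single-dose peak C₀ = D/Vd = 300/15 = 20 mcg/mL.
Steady-state peak Cmax,ss = C₀·R = 20 × 8/7 ≈ 22.857 mcg/mL.
Steady-state trough Cmin,ss = Cmax,ss·f ≈ 22.857 × 0.125 ≈ 2.857 mcg/mL.
Trough 2.9 mcg/mL vs MEC 2 mcg/mL: adequate.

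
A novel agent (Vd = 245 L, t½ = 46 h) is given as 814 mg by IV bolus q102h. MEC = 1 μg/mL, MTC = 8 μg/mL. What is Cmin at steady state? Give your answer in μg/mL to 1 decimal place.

Over one 102-h interval, 102/46 ≈ 2.2174 half-lives elapse, leaving f ≈ 0.2150 of each dose.
Single-dose peak C₀ = D/Vd = 814/245 ≈ 3.322 μg/mL.
Steady-state trough Cmin,ss = C₀·f/(1−f) ≈ 3.322 × 0.2150/0.7850 ≈ 0.910 μg/mL.
Trough 0.9 μg/mL vs MEC 1 μg/mL: subtherapeutic.

0.9 μg/mL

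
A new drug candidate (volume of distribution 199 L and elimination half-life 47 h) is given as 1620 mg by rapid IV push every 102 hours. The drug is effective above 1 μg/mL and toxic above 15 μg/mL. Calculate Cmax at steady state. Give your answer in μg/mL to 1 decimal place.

τ/t½ = 102/47 ≈ 2.1702, so fraction remaining f = (1/2)^(102/47) ≈ 0.2222.
Accumulation ratio R = 1/(1 − f) ≈ 1/0.7778 ≈ 1.2857.
Each bolus raises the concentration by D/Vd = 1620/199 ≈ 8.141 μg/mL.
Cmax,ss = C₀/(1 − f) ≈ 8.141/0.7778 ≈ 10.467 μg/mL.
Peak 10.5 μg/mL vs MTC 15 μg/mL: below toxic threshold.

10.5 μg/mL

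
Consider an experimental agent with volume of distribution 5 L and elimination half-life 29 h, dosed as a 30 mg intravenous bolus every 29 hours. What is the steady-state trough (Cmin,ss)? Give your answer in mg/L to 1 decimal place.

τ = 29 h = 1 half-life, so f = (1/2)^1 = 0.5.
At steady state, R = 1/(1 − 0.5) = 2/1.
Single-dose peak C₀ = D/Vd = 30/5 = 6 mg/L.
Steady-state peak Cmax,ss = C₀·R = 6 × 2/1 ≈ 12.000 mg/L.
Steady-state trough Cmin,ss = Cmax,ss·f ≈ 12.000 × 0.5 ≈ 6.000 mg/L.

6.0 mg/L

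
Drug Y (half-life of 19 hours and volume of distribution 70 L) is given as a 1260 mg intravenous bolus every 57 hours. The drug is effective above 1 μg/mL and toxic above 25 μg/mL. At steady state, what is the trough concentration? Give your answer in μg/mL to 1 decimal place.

τ = 57 h = 3 half-lives, so f = (1/2)^3 = 0.125.
At steady state, R = 1/(1 − 0.125) = 8/7.
Single-dose peak C₀ = D/Vd = 1260/70 = 18 μg/mL.
Steady-state peak Cmax,ss = C₀·R = 18 × 8/7 ≈ 20.571 μg/mL.
Steady-state trough Cmin,ss = Cmax,ss·f ≈ 20.571 × 0.125 ≈ 2.571 μg/mL.
Trough 2.6 μg/mL vs MEC 1 μg/mL: adequate.

2.6 μg/mL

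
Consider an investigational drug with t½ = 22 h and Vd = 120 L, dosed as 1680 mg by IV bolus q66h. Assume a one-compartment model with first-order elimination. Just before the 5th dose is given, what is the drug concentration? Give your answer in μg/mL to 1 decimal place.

f = (1/2)^(τ/t½) = (1/2)^(66/22) ≈ 0.1250.
C₀ = D/Vd = 1680/120 ≈ 14.000 μg/mL.
Before the 5th dose, 4 doses have been given. Superposition: Cmin = C₀·(f + f² + … + f^4).
≈ 14.000 × (0.1250 + 0.0156 + 0.0020 + 0.0002) ≈ 14.000 × 0.1428 ≈ 1.999 μg/mL.

2.0 μg/mL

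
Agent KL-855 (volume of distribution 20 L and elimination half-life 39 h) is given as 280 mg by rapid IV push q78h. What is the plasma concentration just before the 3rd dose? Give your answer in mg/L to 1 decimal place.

4.4 mg/L

f = (1/2)^(τ/t½) = (1/2)^(78/39) ≈ 0.2500.
C₀ = D/Vd = 280/20 ≈ 14.000 mg/L.
Before the 3rd dose, 2 doses have been given. Superposition: Cmin = C₀·(f + f²).
≈ 14.000 × (0.2500 + 0.0625) ≈ 14.000 × 0.3125 ≈ 4.375 mg/L.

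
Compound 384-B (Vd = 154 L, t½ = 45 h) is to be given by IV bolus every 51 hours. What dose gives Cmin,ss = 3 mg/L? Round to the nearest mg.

551 mg

τ/t½ = 51/45 ≈ 1.1333, so f = (1/2)^(51/45) ≈ 0.455861.
Cmin,ss = (D/Vd)·f/(1−f), so D = Cmin,ss·Vd·(1−f)/f.
D = 3 × 154 × (1−f)/f ≈ 3 × 154 × 1.19365 ≈ 551.47 mg.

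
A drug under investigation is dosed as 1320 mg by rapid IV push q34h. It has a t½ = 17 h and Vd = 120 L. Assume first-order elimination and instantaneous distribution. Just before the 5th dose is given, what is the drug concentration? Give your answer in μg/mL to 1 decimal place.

3.7 μg/mL

f = (1/2)^(τ/t½) = (1/2)^(34/17) ≈ 0.2500.
C₀ = D/Vd = 1320/120 ≈ 11.000 μg/mL.
Before the 5th dose, 4 doses have been given. Superposition: Cmin = C₀·(f + f² + … + f^4).
≈ 11.000 × (0.2500 + 0.0625 + 0.0156 + 0.0039) ≈ 11.000 × 0.3320 ≈ 3.652 μg/mL.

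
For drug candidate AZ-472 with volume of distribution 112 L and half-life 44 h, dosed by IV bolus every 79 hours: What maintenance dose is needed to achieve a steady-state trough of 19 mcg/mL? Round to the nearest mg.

5259 mg

τ/t½ = 79/44 ≈ 1.7955, so f = (1/2)^(79/44) ≈ 0.288081.
Cmin,ss = (D/Vd)·f/(1−f), so D = Cmin,ss·Vd·(1−f)/f.
D = 19 × 112 × (1−f)/f ≈ 19 × 112 × 2.47125 ≈ 5258.82 mg.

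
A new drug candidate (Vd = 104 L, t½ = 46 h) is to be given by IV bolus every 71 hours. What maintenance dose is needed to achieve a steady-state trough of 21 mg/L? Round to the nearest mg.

4182 mg

τ/t½ = 71/46 ≈ 1.5435, so f = (1/2)^(71/46) ≈ 0.343057.
Cmin,ss = (D/Vd)·f/(1−f), so D = Cmin,ss·Vd·(1−f)/f.
D = 21 × 104 × (1−f)/f ≈ 21 × 104 × 1.91497 ≈ 4182.29 mg.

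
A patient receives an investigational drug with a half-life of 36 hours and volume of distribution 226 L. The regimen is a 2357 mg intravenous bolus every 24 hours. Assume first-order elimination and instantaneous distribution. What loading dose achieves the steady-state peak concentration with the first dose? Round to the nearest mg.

f = (1/2)^(24/36) ≈ 0.629961; accumulation ratio R = 1/(1−f) ≈ 2.70242.
Loading dose to hit Cmax,ss on first dose: D_load = D_maint·R ≈ 2357 × 2.70242 ≈ 6369.60 mg.

6370 mg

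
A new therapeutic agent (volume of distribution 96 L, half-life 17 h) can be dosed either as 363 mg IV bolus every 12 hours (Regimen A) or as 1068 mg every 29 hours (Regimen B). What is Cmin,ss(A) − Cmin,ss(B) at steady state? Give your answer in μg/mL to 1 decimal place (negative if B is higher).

1.1 μg/mL

Regimen A: f = (1/2)^(12/17) ≈ 0.6131; Cmin,ss = (363/96)·f/(1−f) ≈ 5.992 μg/mL.
Regimen B: f = (1/2)^(29/17) ≈ 0.3065; Cmin,ss = (1068/96)·f/(1−f) ≈ 4.917 μg/mL.
Difference ≈ 5.992 − 4.917 ≈ 1.075 μg/mL.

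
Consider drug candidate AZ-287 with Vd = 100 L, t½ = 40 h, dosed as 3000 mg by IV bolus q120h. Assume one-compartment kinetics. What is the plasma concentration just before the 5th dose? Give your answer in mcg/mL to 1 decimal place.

f = (1/2)^(τ/t½) = (1/2)^(120/40) ≈ 0.1250.
C₀ = D/Vd = 3000/100 ≈ 30.000 mcg/mL.
Before the 5th dose, 4 doses have been given. Superposition: Cmin = C₀·(f + f² + … + f^4).
≈ 30.000 × (0.1250 + 0.0156 + 0.0020 + 0.0002) ≈ 30.000 × 0.1428 ≈ 4.284 mcg/mL.

4.3 mcg/mL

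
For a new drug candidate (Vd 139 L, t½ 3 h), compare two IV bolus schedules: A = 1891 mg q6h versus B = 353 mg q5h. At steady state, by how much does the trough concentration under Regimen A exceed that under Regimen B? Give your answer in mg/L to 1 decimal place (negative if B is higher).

3.4 mg/L

Regimen A: f = (1/2)^(6/3) ≈ 0.2500; Cmin,ss = (1891/139)·f/(1−f) ≈ 4.535 mg/L.
Regimen B: f = (1/2)^(5/3) ≈ 0.3150; Cmin,ss = (353/139)·f/(1−f) ≈ 1.168 mg/L.
Difference ≈ 4.535 − 1.168 ≈ 3.367 mg/L.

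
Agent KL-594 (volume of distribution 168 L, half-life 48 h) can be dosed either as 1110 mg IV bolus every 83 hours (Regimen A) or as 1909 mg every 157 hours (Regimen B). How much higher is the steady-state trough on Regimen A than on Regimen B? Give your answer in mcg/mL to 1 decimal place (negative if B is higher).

1.5 mcg/mL

Regimen A: f = (1/2)^(83/48) ≈ 0.3016; Cmin,ss = (1110/168)·f/(1−f) ≈ 2.853 mcg/mL.
Regimen B: f = (1/2)^(157/48) ≈ 0.1036; Cmin,ss = (1909/168)·f/(1−f) ≈ 1.313 mcg/mL.
Difference ≈ 2.853 − 1.313 ≈ 1.540 mcg/mL.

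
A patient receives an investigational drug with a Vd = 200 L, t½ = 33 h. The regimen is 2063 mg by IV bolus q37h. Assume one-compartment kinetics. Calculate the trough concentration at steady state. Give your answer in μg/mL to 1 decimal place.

8.8 μg/mL

τ/t½ = 37/33 ≈ 1.1212, so fraction remaining f = (1/2)^(37/33) ≈ 0.4597.
Single-dose peak C₀ = D/Vd = 2063/200 ≈ 10.315 μg/mL.
Steady-state trough Cmin,ss = C₀·f/(1−f) ≈ 10.315 × 0.4597/0.5403 ≈ 8.776 μg/mL.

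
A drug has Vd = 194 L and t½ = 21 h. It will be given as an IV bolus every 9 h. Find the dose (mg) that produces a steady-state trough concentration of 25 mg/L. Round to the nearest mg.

1678 mg

τ/t½ = 9/21 ≈ 0.42857, so f = (1/2)^(9/21) ≈ 0.742997.
Cmin,ss = (D/Vd)·f/(1−f), so D = Cmin,ss·Vd·(1−f)/f.
D = 25 × 194 × (1−f)/f ≈ 25 × 194 × 0.34590 ≈ 1677.62 mg.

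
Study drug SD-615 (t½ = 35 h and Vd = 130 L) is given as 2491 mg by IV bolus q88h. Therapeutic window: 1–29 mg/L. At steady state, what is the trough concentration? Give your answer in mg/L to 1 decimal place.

4.1 mg/L

Over one 88-h interval, 88/35 ≈ 2.5143 half-lives elapse, leaving f ≈ 0.1750 of each dose.
Each bolus raises the concentration by D/Vd = 2491/130 ≈ 19.162 mg/L.
Steady-state trough Cmin,ss = C₀·f/(1−f) ≈ 19.162 × 0.1750/0.8250 ≈ 4.065 mg/L.
Trough 4.1 mg/L vs MEC 1 mg/L: adequate.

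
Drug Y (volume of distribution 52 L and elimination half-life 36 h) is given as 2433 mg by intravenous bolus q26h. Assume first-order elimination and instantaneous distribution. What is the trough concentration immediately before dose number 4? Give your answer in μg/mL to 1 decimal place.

56.0 μg/mL

f = (1/2)^(τ/t½) = (1/2)^(26/36) ≈ 0.6062.
C₀ = D/Vd = 2433/52 ≈ 46.788 μg/mL.
Before the 4th dose, 3 doses have been given. Superposition: Cmin = C₀·(f + f² + … + f^3).
≈ 46.788 × (0.6062 + 0.3675 + 0.2228) ≈ 46.788 × 1.1965 ≈ 55.982 μg/mL.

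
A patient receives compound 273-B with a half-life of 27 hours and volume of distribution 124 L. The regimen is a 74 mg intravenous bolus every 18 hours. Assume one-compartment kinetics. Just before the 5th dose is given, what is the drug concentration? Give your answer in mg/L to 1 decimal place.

0.9 mg/L

f = (1/2)^(τ/t½) = (1/2)^(18/27) ≈ 0.6300.
C₀ = D/Vd = 74/124 ≈ 0.597 mg/L.
Before the 5th dose, 4 doses have been given. Superposition: Cmin = C₀·(f + f² + … + f^4).
≈ 0.597 × (0.6300 + 0.3969 + 0.2500 + 0.1575) ≈ 0.597 × 1.4344 ≈ 0.856 mg/L.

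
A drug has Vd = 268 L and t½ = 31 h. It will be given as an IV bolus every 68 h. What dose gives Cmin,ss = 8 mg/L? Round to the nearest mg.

7663 mg

τ/t½ = 68/31 ≈ 2.1935, so f = (1/2)^(68/31) ≈ 0.218613.
Cmin,ss = (D/Vd)·f/(1−f), so D = Cmin,ss·Vd·(1−f)/f.
D = 8 × 268 × (1−f)/f ≈ 8 × 268 × 3.57429 ≈ 7663.28 mg.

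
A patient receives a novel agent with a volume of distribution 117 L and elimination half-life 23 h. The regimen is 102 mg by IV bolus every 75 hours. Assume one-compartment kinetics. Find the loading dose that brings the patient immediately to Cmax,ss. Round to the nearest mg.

114 mg

f = (1/2)^(75/23) ≈ 0.104323; accumulation ratio R = 1/(1−f) ≈ 1.11647.
Loading dose to hit Cmax,ss on first dose: D_load = D_maint·R ≈ 102 × 1.11647 ≈ 113.88 mg.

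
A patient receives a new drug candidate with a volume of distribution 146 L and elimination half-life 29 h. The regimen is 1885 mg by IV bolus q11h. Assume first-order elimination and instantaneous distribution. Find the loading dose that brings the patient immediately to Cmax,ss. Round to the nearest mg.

8153 mg

f = (1/2)^(11/29) ≈ 0.768805; accumulation ratio R = 1/(1−f) ≈ 4.32535.
Loading dose to hit Cmax,ss on first dose: D_load = D_maint·R ≈ 1885 × 4.32535 ≈ 8153.28 mg.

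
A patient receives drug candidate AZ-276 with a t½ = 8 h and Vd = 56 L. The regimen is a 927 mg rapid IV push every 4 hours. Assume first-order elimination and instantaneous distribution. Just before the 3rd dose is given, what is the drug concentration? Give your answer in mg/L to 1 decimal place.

f = (1/2)^(τ/t½) = (1/2)^(4/8) ≈ 0.7071.
C₀ = D/Vd = 927/56 ≈ 16.554 mg/L.
Before the 3rd dose, 2 doses have been given. Superposition: Cmin = C₀·(f + f²).
≈ 16.554 × (0.7071 + 0.5000) ≈ 16.554 × 1.2071 ≈ 19.982 mg/L.

20.0 mg/L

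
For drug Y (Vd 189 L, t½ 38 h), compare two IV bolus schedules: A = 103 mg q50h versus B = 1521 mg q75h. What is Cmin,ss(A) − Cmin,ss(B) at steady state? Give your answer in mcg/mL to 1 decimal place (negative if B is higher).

Regimen A: f = (1/2)^(50/38) ≈ 0.4017; Cmin,ss = (103/189)·f/(1−f) ≈ 0.366 mcg/mL.
Regimen B: f = (1/2)^(75/38) ≈ 0.2546; Cmin,ss = (1521/189)·f/(1−f) ≈ 2.749 mcg/mL.
Difference ≈ 0.366 − 2.749 ≈ -2.383 mcg/mL.

-2.4 mcg/mL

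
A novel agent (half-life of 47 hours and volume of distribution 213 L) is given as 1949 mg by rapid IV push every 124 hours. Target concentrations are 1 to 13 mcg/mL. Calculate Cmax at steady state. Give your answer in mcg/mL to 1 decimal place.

k = ln2/t½ = ln2/47 ≈ 0.014748 h⁻¹; fraction remaining f = e^(−kτ) = e^(−0.014748×124) ≈ 0.1606.
At steady state, accumulation factor R = 1/(1 − e^(−kτ)) ≈ 1.1913.
Single-dose peak C₀ = D/Vd = 1949/213 ≈ 9.150 mcg/mL.
Cmax,ss = C₀/(1 − f) ≈ 9.150/0.8394 ≈ 10.901 mcg/mL.
Peak 10.9 mcg/mL vs MTC 13 mcg/mL: below toxic threshold.

10.9 mcg/mL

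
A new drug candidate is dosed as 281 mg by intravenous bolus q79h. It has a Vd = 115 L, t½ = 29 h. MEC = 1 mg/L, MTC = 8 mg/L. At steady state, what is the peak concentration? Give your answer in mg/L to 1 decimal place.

Over one 79-h interval, 79/29 ≈ 2.7241 half-lives elapse, leaving f ≈ 0.1513 of each dose.
At steady state, accumulation factor R = 1/(1 − e^(−kτ)) ≈ 1.1783.
Each bolus raises the concentration by D/Vd = 281/115 ≈ 2.443 mg/L.
Steady-state peak Cmax,ss = C₀·R ≈ 2.443 × 1.1783 ≈ 2.879 mg/L.
Peak 2.9 mg/L vs MTC 8 mg/L: below toxic threshold.

2.9 mg/L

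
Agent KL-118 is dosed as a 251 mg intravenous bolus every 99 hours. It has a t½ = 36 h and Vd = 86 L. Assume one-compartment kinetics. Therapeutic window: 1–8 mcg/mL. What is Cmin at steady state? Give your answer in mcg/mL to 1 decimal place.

Over one 99-h interval, 99/36 ≈ 2.75 half-lives elapse, leaving f ≈ 0.1487 of each dose.
At steady state, accumulation factor R = 1/(1 − e^(−kτ)) ≈ 1.1747.
Each bolus raises the concentration by D/Vd = 251/86 ≈ 2.919 mcg/mL.
Cmax,ss = C₀/(1 − f) ≈ 2.919/0.8513 ≈ 3.429 mcg/mL.
One interval later, Cmin,ss = Cmax,ss·e^(−kτ) ≈ 3.429 × 0.1487 ≈ 0.510 mcg/mL.
Trough 0.5 mcg/mL vs MEC 1 mcg/mL: subtherapeutic.

0.5 mcg/mL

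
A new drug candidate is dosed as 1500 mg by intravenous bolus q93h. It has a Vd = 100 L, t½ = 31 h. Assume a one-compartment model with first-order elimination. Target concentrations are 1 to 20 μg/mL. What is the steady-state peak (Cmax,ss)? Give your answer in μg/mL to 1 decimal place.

17.1 μg/mL

τ = 93 h = 3 half-lives, so f = (1/2)^3 = 0.125.
Accumulation ratio R = 1/(1 − f) = 1/0.875 = 8/7.
Single-dose peak C₀ = D/Vd = 1500/100 = 15 μg/mL.
Steady-state peak Cmax,ss = C₀·R = 15 × 8/7 ≈ 17.143 μg/mL.
Peak 17.1 μg/mL vs MTC 20 μg/mL: below toxic threshold.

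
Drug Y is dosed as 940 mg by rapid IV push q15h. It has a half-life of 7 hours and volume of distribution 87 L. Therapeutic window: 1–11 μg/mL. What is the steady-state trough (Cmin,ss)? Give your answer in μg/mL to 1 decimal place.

3.2 μg/mL

Over one 15-h interval, 15/7 ≈ 2.1429 half-lives elapse, leaving f ≈ 0.2264 of each dose.
At steady state, accumulation factor R = 1/(1 − e^(−kτ)) ≈ 1.2927.
Each bolus raises the concentration by D/Vd = 940/87 ≈ 10.805 μg/mL.
Cmax,ss = C₀/(1 − f) ≈ 10.805/0.7736 ≈ 13.967 μg/mL.
Steady-state trough Cmin,ss = Cmax,ss·f ≈ 13.967 × 0.2264 ≈ 3.162 μg/mL.
Trough 3.2 μg/mL vs MEC 1 μg/mL: adequate.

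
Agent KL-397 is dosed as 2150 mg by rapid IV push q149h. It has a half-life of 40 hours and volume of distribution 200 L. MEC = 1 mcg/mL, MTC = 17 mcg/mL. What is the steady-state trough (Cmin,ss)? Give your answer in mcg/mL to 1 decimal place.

0.9 mcg/mL

Over one 149-h interval, 149/40 ≈ 3.725 half-lives elapse, leaving f ≈ 0.0756 of each dose.
Single-dose peak C₀ = D/Vd = 2150/200 ≈ 10.750 mcg/mL.
Steady-state trough Cmin,ss = C₀·f/(1−f) ≈ 10.750 × 0.0756/0.9244 ≈ 0.879 mcg/mL.
Trough 0.9 mcg/mL vs MEC 1 mcg/mL: subtherapeutic.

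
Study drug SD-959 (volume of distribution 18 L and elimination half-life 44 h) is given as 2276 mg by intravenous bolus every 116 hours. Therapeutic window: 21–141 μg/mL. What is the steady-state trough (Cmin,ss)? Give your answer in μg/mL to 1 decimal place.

24.2 μg/mL

τ/t½ = 116/44 ≈ 2.6364, so fraction remaining f = (1/2)^(116/44) ≈ 0.1608.
Single-dose peak C₀ = D/Vd = 2276/18 ≈ 126.444 μg/mL.
Steady-state trough Cmin,ss = C₀·f/(1−f) ≈ 126.444 × 0.1608/0.8392 ≈ 24.228 μg/mL.
Trough 24.2 μg/mL vs MEC 21 μg/mL: adequate.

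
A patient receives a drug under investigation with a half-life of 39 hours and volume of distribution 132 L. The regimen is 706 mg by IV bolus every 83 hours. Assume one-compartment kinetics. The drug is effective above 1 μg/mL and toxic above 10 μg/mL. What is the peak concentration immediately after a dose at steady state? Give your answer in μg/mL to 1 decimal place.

Over one 83-h interval, 83/39 ≈ 2.1282 half-lives elapse, leaving f ≈ 0.2287 of each dose.
At steady state, accumulation factor R = 1/(1 − e^(−kτ)) ≈ 1.2965.
Single-dose peak C₀ = D/Vd = 706/132 ≈ 5.348 μg/mL.
Steady-state peak Cmax,ss = C₀·R ≈ 5.348 × 1.2965 ≈ 6.934 μg/mL.
Peak 6.9 μg/mL vs MTC 10 μg/mL: below toxic threshold.

6.9 μg/mL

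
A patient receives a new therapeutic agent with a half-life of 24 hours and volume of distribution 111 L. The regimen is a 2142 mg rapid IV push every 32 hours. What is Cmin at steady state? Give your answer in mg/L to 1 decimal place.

Over one 32-h interval, 32/24 ≈ 1.3333 half-lives elapse, leaving f ≈ 0.3969 of each dose.
Single-dose peak C₀ = D/Vd = 2142/111 ≈ 19.297 mg/L.
Steady-state trough Cmin,ss = C₀·f/(1−f) ≈ 19.297 × 0.3969/0.6031 ≈ 12.699 mg/L.

12.7 mg/L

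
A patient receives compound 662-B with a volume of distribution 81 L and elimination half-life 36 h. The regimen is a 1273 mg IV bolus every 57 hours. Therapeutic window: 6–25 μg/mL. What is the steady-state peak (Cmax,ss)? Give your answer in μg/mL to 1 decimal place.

23.6 μg/mL

Over one 57-h interval, 57/36 ≈ 1.5833 half-lives elapse, leaving f ≈ 0.3337 of each dose.
At steady state, accumulation factor R = 1/(1 − e^(−kτ)) ≈ 1.5008.
Each bolus raises the concentration by D/Vd = 1273/81 ≈ 15.716 μg/mL.
Steady-state peak Cmax,ss = C₀·R ≈ 15.716 × 1.5008 ≈ 23.587 μg/mL.
Peak 23.6 μg/mL vs MTC 25 μg/mL: below toxic threshold.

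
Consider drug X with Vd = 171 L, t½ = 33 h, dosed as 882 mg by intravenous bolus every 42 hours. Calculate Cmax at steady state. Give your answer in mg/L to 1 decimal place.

8.8 mg/L

Over one 42-h interval, 42/33 ≈ 1.2727 half-lives elapse, leaving f ≈ 0.4139 of each dose.
Accumulation ratio R = 1/(1 − f) ≈ 1/0.5861 ≈ 1.7062.
Each bolus raises the concentration by D/Vd = 882/171 ≈ 5.158 mg/L.
Steady-state peak Cmax,ss = C₀·R ≈ 5.158 × 1.7062 ≈ 8.801 mg/L.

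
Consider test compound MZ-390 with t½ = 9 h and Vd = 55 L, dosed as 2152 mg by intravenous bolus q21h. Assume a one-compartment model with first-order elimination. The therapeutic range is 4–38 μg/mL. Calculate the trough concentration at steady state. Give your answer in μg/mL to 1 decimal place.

9.7 μg/mL

k = ln2/t½ = ln2/9 ≈ 0.077016 h⁻¹; fraction remaining f = e^(−kτ) = e^(−0.077016×21) ≈ 0.1984.
Accumulation ratio R = 1/(1 − f) ≈ 1/0.8016 ≈ 1.2475.
Each bolus raises the concentration by D/Vd = 2152/55 ≈ 39.127 μg/mL.
Cmax,ss = C₀/(1 − f) ≈ 39.127/0.8016 ≈ 48.811 μg/mL.
Steady-state trough Cmin,ss = Cmax,ss·f ≈ 48.811 × 0.1984 ≈ 9.684 μg/mL.
Trough 9.7 μg/mL vs MEC 4 μg/mL: adequate.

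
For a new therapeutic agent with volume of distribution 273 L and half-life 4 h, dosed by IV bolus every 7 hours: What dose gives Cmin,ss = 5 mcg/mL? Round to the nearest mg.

3226 mg

τ/t½ = 7/4 ≈ 1.75, so f = (1/2)^(7/4) ≈ 0.297302.
Cmin,ss = (D/Vd)·f/(1−f), so D = Cmin,ss·Vd·(1−f)/f.
D = 5 × 273 × (1−f)/f ≈ 5 × 273 × 2.36358 ≈ 3226.29 mg.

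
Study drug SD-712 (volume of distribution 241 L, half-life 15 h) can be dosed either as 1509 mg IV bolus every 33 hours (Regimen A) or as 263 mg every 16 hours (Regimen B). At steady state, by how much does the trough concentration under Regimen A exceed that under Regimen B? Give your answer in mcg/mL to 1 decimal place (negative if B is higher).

0.7 mcg/mL

Regimen A: f = (1/2)^(33/15) ≈ 0.2176; Cmin,ss = (1509/241)·f/(1−f) ≈ 1.741 mcg/mL.
Regimen B: f = (1/2)^(16/15) ≈ 0.4774; Cmin,ss = (263/241)·f/(1−f) ≈ 0.997 mcg/mL.
Difference ≈ 1.741 − 0.997 ≈ 0.744 mcg/mL.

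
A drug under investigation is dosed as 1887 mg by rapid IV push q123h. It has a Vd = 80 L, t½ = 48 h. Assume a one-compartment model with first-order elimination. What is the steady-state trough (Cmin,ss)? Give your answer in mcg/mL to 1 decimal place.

Over one 123-h interval, 123/48 ≈ 2.5625 half-lives elapse, leaving f ≈ 0.1693 of each dose.
At steady state, accumulation factor R = 1/(1 − e^(−kτ)) ≈ 1.2038.
Single-dose peak C₀ = D/Vd = 1887/80 ≈ 23.587 mcg/mL.
Steady-state peak Cmax,ss = C₀·R ≈ 23.587 × 1.2038 ≈ 28.394 mcg/mL.
Steady-state trough Cmin,ss = Cmax,ss·f ≈ 28.394 × 0.1693 ≈ 4.807 mcg/mL.

4.8 mcg/mL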